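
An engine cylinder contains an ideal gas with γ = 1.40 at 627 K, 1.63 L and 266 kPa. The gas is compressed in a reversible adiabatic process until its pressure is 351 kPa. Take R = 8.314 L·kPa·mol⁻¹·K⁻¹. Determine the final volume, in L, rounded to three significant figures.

V₂ ≈ 1.34 L

Adiabatic (γ = 1.40), T V^(γ−1) and P V^γ constant: T₂ = T₁·(P₂/P₁)^((γ−1)/γ) = 678.7 K; V₂ = V₁·(P₁/P₂)^(1/γ) = 1.337 L.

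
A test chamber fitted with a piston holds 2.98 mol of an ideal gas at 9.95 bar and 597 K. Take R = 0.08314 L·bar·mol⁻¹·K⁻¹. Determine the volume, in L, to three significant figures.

PV = nRT ⇒ V = nRT/P = (2.98 × 0.08314 × 597) / 9.95

V ≈ 14.9 L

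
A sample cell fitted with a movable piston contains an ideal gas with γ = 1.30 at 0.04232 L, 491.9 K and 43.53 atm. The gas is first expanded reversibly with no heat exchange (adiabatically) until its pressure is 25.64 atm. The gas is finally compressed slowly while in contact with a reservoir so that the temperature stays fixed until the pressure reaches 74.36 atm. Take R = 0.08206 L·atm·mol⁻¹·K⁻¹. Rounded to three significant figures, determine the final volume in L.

V₃ ≈ 0.0219 L

Adiabatic (γ = 1.30), T V^(γ−1) and P V^γ constant: T₂ = T₁·(P₂/P₁)^((γ−1)/γ) = 435.3 K; V₂ = V₁·(P₁/P₂)^(1/γ) = 0.06359 L.
Isothermal, so P V is constant: T₃ = T₂; V₃ = V₂·(P₂/P₃) = 0.02193 L.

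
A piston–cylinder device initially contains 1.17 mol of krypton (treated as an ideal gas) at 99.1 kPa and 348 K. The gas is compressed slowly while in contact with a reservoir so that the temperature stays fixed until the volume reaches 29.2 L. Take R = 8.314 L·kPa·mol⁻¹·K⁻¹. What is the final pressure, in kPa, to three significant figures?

P₂ ≈ 116 kPa

From PV = nRT: V₁ = nRT₁/P₁ = 34.16 L.
Isothermal, so P V is constant: T₂ = T₁; P₂ = P₁·(V₁/V₂) = 115.9 kPa.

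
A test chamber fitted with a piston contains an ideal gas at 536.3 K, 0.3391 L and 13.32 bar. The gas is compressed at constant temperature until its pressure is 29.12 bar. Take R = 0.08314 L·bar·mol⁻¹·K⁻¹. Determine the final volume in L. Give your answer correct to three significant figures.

T constant ⇒ Boyle's law P V = const: T₂ = T₁; V₂ = V₁·(P₁/P₂) = 0.1551 L.

V₂ ≈ 0.155 L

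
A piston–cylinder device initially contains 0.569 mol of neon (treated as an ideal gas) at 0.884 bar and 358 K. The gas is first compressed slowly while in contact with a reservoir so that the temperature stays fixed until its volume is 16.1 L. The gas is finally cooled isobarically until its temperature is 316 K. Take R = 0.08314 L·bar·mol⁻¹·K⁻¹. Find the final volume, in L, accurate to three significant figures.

V₃ ≈ 14.2 L

From PV = nRT: V₁ = nRT₁/P₁ = 19.16 L.
Isothermal, so P V is constant: T₂ = T₁; P₂ = P₁·(V₁/V₂) = 1.052 bar.
Isobaric, so V/T is constant: P₃ = P₂; V₃ = V₂·(T₃/T₂) = 14.21 L.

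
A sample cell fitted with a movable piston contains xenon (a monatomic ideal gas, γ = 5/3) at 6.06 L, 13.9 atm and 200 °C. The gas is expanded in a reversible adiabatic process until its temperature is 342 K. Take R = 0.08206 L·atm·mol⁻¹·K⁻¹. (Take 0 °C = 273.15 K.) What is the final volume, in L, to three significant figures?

Convert: T₁ = 473.1 K.
Adiabatic (γ = 5/3), T V^(γ−1) and P V^γ constant: P₂ = P₁·(T₂/T₁)^(γ/(γ−1)) = 6.174 atm; V₂ = V₁·(T₁/T₂)^(1/(γ−1)) = 9.861 L.

V₂ ≈ 9.86 L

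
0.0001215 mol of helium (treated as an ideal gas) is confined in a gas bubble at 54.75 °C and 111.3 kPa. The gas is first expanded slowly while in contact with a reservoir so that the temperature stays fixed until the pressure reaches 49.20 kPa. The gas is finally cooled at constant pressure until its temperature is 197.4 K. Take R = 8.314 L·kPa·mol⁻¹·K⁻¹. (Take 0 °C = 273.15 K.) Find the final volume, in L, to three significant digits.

V₃ ≈ 0.00405 L

Convert: T₁ = 327.9 K.
From PV = nRT: V₁ = nRT₁/P₁ = 0.002976 L.
T constant ⇒ Boyle's law P V = const: T₂ = T₁; V₂ = V₁·(P₁/P₂) = 0.006732 L.
Isobaric, so V/T is constant: P₃ = P₂; V₃ = V₂·(T₃/T₂) = 0.004053 L.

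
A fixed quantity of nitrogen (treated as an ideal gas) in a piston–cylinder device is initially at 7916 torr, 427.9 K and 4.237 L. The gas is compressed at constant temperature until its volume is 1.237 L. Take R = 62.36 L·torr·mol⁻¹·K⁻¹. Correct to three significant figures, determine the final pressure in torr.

T constant ⇒ Boyle's law P V = const: T₂ = T₁; P₂ = P₁·(V₁/V₂) = 2.711e+04 torr.

P₂ ≈ 2.71e+04 torr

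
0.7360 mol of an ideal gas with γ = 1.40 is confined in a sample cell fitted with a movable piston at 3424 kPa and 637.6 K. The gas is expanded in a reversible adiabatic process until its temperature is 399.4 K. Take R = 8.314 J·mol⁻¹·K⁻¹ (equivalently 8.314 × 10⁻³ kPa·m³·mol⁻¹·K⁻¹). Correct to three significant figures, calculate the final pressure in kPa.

From PV = nRT: V₁ = nRT₁/P₁ = 0.001139 m³.
Reversible adiabatic, γ = 1.40: P₂ = P₁·(T₂/T₁)^(γ/(γ−1)) = 666.1 kPa; V₂ = V₁·(T₁/T₂)^(1/(γ−1)) = 0.003669 m³.

P₂ ≈ 666 kPa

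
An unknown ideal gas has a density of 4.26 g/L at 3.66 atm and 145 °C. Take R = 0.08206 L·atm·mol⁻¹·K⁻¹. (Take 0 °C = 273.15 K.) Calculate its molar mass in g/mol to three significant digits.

ρ = PM/(RT) ⇒ M = ρRT/P = (4.26 × 0.08206 × 418.1) / 3.66

M ≈ 39.9 g/mol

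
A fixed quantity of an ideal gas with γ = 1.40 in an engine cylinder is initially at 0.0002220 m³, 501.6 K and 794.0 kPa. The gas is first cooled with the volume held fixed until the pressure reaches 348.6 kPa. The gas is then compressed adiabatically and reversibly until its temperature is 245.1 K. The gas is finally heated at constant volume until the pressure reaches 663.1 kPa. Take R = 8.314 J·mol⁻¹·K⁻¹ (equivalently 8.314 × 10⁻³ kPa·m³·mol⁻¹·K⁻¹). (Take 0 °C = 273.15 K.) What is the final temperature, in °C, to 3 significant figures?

T₄ ≈ 47.4 °C

Isochoric, so P/T is constant: V₂ = V₁; T₂ = T₁·(P₂/P₁) = 220.2 K.
Adiabatic (γ = 1.40), T V^(γ−1) and P V^γ constant: P₃ = P₂·(T₃/T₂)^(γ/(γ−1)) = 507.0 kPa; V₃ = V₂·(T₂/T₃)^(1/(γ−1)) = 0.0001699 m³.
Isochoric, so P/T is constant: V₄ = V₃; T₄ = T₃·(P₄/P₃) = 320.6 K.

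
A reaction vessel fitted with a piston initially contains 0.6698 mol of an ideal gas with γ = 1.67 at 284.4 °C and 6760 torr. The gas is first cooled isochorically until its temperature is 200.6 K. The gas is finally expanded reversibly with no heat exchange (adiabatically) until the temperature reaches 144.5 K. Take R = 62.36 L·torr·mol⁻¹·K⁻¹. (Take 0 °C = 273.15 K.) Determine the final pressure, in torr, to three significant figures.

Convert: T₁ = 557.5 K.
From PV = nRT: V₁ = nRT₁/P₁ = 3.445 L.
Isochoric, so P/T is constant: V₂ = V₁; P₂ = P₁·(T₂/T₁) = 2432 torr.
Adiabatic (γ = 1.67), T V^(γ−1) and P V^γ constant: P₃ = P₂·(T₃/T₂)^(γ/(γ−1)) = 1074 torr; V₃ = V₂·(T₂/T₃)^(1/(γ−1)) = 5.621 L.

P₃ ≈ 1.07e+03 torr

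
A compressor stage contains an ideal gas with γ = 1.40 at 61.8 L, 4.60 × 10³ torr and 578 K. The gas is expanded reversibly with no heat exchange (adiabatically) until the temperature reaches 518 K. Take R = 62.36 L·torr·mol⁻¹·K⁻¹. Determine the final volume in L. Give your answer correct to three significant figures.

V₂ ≈ 81.3 L

Adiabatic (γ = 1.40), T V^(γ−1) and P V^γ constant: P₂ = P₁·(T₂/T₁)^(γ/(γ−1)) = 3134 torr; V₂ = V₁·(T₁/T₂)^(1/(γ−1)) = 81.28 L.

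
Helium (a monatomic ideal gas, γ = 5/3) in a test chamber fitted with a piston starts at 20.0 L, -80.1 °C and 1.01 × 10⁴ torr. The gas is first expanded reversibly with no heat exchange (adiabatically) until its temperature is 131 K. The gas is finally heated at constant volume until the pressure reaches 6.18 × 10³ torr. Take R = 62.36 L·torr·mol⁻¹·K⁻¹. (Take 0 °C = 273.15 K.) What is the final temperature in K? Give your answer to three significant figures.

T₃ ≈ 211 K

Convert: T₁ = 193.0 K.
Reversible adiabatic, γ = 5/3: P₂ = P₁·(T₂/T₁)^(γ/(γ−1)) = 3831 torr; V₂ = V₁·(T₁/T₂)^(1/(γ−1)) = 35.78 L.
V constant ⇒ P ∝ T: V₃ = V₂; T₃ = T₂·(P₃/P₂) = 211.3 K.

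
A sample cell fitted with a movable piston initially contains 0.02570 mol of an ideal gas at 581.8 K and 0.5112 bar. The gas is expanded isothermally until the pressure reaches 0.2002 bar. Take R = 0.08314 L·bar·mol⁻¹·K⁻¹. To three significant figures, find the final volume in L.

V₂ ≈ 6.21 L

From PV = nRT: V₁ = nRT₁/P₁ = 2.432 L.
Isothermal, so P V is constant: T₂ = T₁; V₂ = V₁·(P₁/P₂) = 6.209 L.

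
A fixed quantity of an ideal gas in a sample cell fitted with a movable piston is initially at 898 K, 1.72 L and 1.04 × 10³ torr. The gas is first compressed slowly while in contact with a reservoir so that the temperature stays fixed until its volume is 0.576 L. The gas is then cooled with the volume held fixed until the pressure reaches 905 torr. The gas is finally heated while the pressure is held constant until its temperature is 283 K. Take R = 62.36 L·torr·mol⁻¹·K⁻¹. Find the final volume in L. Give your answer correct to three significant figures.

V₄ ≈ 0.623 L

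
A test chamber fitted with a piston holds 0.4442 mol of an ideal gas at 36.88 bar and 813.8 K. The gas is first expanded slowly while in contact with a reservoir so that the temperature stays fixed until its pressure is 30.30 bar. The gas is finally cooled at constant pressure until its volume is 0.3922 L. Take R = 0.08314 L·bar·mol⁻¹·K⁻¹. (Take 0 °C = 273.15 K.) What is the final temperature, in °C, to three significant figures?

T₃ ≈ 48.6 °C

From PV = nRT: V₁ = nRT₁/P₁ = 0.8149 L.
Isothermal, so P V is constant: T₂ = T₁; V₂ = V₁·(P₁/P₂) = 0.9919 L.
P constant ⇒ V ∝ T: P₃ = P₂; T₃ = T₂·(V₃/V₂) = 321.8 K.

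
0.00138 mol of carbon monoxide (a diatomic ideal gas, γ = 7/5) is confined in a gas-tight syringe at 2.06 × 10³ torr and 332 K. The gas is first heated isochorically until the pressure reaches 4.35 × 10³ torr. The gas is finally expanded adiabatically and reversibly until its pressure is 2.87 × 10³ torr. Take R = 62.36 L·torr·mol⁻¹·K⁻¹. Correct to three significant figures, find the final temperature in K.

From PV = nRT: V₁ = nRT₁/P₁ = 0.01387 L.
Isochoric, so P/T is constant: V₂ = V₁; T₂ = T₁·(P₂/P₁) = 701.1 K.
Adiabatic (γ = 7/5), T V^(γ−1) and P V^γ constant: T₃ = T₂·(P₃/P₂)^((γ−1)/γ) = 622.5 K; V₃ = V₂·(P₂/P₃)^(1/γ) = 0.01867 L.

T₃ ≈ 623 K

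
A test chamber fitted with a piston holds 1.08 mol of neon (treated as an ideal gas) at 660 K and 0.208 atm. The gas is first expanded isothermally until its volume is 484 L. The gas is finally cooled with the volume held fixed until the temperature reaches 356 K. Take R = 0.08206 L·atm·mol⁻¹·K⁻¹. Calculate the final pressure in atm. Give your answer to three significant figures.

From PV = nRT: V₁ = nRT₁/P₁ = 281.2 L.
Isothermal, so P V is constant: T₂ = T₁; P₂ = P₁·(V₁/V₂) = 0.1209 atm.
V constant ⇒ P ∝ T: V₃ = V₂; P₃ = P₂·(T₃/T₂) = 0.06519 atm.

P₃ ≈ 0.0652 atm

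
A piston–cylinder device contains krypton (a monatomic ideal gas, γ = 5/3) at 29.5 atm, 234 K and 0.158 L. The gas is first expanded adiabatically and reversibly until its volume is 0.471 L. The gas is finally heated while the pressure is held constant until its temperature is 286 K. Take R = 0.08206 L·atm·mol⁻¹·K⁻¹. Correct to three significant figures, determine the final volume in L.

Reversible adiabatic, γ = 5/3: T₂ = T₁·(V₁/V₂)^(γ−1) = 113.0 K; P₂ = P₁·(V₁/V₂)^γ = 4.778 atm.
Isobaric, so V/T is constant: P₃ = P₂; V₃ = V₂·(T₃/T₂) = 1.192 L.

V₃ ≈ 1.19 L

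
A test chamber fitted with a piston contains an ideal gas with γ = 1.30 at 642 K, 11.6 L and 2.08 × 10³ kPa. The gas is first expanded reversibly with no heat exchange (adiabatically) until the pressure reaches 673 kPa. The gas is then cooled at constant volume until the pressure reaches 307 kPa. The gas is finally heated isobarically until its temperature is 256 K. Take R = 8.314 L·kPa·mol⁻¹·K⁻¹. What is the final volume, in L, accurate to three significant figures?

V₄ ≈ 31.3 L

Adiabatic (γ = 1.30), T V^(γ−1) and P V^γ constant: T₂ = T₁·(P₂/P₁)^((γ−1)/γ) = 494.8 K; V₂ = V₁·(P₁/P₂)^(1/γ) = 27.63 L.
V constant ⇒ P ∝ T: V₃ = V₂; T₃ = T₂·(P₃/P₂) = 225.7 K.
Isobaric, so V/T is constant: P₄ = P₃; V₄ = V₃·(T₄/T₃) = 31.34 L.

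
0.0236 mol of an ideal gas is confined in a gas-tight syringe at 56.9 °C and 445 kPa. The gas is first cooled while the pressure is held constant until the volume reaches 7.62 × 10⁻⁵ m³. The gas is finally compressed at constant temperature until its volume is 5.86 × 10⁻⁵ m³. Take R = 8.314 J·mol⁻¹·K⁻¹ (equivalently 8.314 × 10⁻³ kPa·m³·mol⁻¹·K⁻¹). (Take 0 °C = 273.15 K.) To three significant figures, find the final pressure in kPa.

Convert: T₁ = 330.0 K.
From PV = nRT: V₁ = nRT₁/P₁ = 0.0001455 m³.
Isobaric, so V/T is constant: P₂ = P₁; T₂ = T₁·(V₂/V₁) = 172.8 K.
T constant ⇒ Boyle's law P V = const: T₃ = T₂; P₃ = P₂·(V₂/V₃) = 578.7 kPa.

P₃ ≈ 579 kPa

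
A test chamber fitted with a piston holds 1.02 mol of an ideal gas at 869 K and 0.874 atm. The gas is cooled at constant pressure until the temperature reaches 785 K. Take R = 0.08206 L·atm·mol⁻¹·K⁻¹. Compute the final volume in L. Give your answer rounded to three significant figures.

V₂ ≈ 75.2 L

From PV = nRT: V₁ = nRT₁/P₁ = 83.22 L.
Isobaric, so V/T is constant: P₂ = P₁; V₂ = V₁·(T₂/T₁) = 75.18 L.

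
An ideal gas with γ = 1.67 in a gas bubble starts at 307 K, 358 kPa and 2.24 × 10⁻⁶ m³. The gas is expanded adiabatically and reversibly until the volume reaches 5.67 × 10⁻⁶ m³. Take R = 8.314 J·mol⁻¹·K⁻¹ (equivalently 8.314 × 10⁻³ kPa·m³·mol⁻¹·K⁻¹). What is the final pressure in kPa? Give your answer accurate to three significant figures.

P₂ ≈ 75.9 kPa

Reversible adiabatic, γ = 1.67: T₂ = T₁·(V₁/V₂)^(γ−1) = 164.8 K; P₂ = P₁·(V₁/V₂)^γ = 75.91 kPa.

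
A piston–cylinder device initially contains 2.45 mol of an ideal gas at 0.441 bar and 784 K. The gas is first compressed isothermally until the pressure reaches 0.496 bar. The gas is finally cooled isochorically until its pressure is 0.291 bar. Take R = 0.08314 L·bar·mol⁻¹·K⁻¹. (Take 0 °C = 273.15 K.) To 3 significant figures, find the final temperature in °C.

From PV = nRT: V₁ = nRT₁/P₁ = 362.1 L.
Isothermal, so P V is constant: T₂ = T₁; V₂ = V₁·(P₁/P₂) = 322.0 L.
V constant ⇒ P ∝ T: V₃ = V₂; T₃ = T₂·(P₃/P₂) = 460.0 K.

T₃ ≈ 187 °C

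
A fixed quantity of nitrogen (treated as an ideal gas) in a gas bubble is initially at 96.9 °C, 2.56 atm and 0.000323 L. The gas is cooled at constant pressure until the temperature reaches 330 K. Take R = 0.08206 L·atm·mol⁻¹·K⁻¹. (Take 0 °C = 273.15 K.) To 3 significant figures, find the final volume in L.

Convert: T₁ = 370.0 K.
P constant ⇒ V ∝ T: P₂ = P₁; V₂ = V₁·(T₂/T₁) = 0.0002880 L.

V₂ ≈ 0.000288 L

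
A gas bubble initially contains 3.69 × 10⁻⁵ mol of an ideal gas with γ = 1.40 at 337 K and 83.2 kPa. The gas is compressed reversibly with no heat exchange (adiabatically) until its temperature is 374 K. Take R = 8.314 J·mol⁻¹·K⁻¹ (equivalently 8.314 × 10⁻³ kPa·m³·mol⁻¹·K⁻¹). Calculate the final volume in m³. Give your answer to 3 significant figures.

V₂ ≈ 9.58e-07 m³

From PV = nRT: V₁ = nRT₁/P₁ = 1.243e-06 m³.
Reversible adiabatic, γ = 1.40: P₂ = P₁·(T₂/T₁)^(γ/(γ−1)) = 119.8 kPa; V₂ = V₁·(T₁/T₂)^(1/(γ−1)) = 9.577e-07 m³.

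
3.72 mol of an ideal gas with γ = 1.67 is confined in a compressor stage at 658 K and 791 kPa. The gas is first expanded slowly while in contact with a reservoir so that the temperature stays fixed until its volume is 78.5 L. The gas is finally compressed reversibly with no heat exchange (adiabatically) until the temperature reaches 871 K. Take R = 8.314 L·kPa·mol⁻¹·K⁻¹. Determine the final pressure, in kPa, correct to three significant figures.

P₃ ≈ 522 kPa

From PV = nRT: V₁ = nRT₁/P₁ = 25.73 L.
Isothermal, so P V is constant: T₂ = T₁; P₂ = P₁·(V₁/V₂) = 259.2 kPa.
Adiabatic (γ = 1.67), T V^(γ−1) and P V^γ constant: P₃ = P₂·(T₃/T₂)^(γ/(γ−1)) = 521.5 kPa; V₃ = V₂·(T₂/T₃)^(1/(γ−1)) = 51.65 L.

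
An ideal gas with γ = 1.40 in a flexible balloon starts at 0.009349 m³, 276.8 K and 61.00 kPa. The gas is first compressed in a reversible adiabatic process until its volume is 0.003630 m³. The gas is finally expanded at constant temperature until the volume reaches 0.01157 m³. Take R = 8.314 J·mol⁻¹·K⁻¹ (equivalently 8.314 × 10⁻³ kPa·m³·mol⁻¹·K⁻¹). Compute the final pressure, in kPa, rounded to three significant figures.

Reversible adiabatic, γ = 1.40: T₂ = T₁·(V₁/V₂)^(γ−1) = 404.1 K; P₂ = P₁·(V₁/V₂)^γ = 229.4 kPa.
T constant ⇒ Boyle's law P V = const: T₃ = T₂; P₃ = P₂·(V₂/V₃) = 71.96 kPa.

P₃ ≈ 72.0 kPa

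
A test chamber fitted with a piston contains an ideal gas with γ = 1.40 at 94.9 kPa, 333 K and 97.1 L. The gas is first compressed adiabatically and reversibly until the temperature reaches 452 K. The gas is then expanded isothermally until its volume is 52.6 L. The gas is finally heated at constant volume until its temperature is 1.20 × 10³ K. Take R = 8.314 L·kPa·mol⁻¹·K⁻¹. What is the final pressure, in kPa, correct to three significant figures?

P₄ ≈ 631 kPa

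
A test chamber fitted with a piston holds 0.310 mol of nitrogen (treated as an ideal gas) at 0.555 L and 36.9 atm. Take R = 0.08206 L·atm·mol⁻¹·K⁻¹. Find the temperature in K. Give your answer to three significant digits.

PV = nRT ⇒ T = PV/(nR) = (36.9 × 0.555) / (0.310 × 0.08206)

T ≈ 805 K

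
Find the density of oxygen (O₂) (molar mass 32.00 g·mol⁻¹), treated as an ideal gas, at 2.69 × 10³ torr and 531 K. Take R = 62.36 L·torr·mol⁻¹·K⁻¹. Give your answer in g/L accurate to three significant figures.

ρ = PM/(RT) = (2.69e+03 × 32.00) / (62.36 × 531.0)

ρ ≈ 2.60 g/L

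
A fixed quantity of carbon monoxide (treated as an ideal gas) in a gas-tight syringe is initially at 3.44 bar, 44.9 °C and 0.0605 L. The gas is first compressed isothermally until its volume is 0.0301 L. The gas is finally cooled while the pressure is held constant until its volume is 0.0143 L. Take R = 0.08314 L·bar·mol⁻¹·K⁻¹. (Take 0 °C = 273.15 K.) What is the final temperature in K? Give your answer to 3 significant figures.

Convert: T₁ = 318.0 K.
T constant ⇒ Boyle's law P V = const: T₂ = T₁; P₂ = P₁·(V₁/V₂) = 6.914 bar.
P constant ⇒ V ∝ T: P₃ = P₂; T₃ = T₂·(V₃/V₂) = 151.1 K.

T₃ ≈ 151 K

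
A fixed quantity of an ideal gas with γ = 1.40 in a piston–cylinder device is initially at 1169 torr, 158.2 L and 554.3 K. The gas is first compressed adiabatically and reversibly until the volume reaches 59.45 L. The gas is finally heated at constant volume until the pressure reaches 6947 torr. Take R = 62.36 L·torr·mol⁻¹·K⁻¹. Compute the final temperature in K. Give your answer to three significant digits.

T₃ ≈ 1.24e+03 K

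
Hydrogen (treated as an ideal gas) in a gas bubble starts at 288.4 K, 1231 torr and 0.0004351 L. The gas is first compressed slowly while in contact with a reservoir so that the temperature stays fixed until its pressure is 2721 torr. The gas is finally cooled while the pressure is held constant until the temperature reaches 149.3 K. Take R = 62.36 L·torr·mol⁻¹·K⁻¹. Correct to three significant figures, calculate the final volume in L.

T constant ⇒ Boyle's law P V = const: T₂ = T₁; V₂ = V₁·(P₁/P₂) = 0.0001968 L.
P constant ⇒ V ∝ T: P₃ = P₂; V₃ = V₂·(T₃/T₂) = 0.0001019 L.

V₃ ≈ 0.000102 L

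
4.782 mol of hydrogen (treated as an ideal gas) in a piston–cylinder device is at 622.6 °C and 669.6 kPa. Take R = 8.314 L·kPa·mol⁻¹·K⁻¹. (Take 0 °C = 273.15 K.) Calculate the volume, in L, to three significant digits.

Convert: T = 895.75 K.
PV = nRT ⇒ V = nRT/P = (4.782 × 8.314 × 895.75) / 669.6

V ≈ 53.2 L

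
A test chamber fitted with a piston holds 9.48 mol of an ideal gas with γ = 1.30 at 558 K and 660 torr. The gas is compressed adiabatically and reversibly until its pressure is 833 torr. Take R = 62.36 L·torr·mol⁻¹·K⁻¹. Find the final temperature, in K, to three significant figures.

T₂ ≈ 589 K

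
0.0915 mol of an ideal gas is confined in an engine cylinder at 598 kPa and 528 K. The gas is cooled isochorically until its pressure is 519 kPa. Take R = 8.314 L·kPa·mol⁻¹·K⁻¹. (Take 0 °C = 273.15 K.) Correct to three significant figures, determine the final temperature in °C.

T₂ ≈ 185 °C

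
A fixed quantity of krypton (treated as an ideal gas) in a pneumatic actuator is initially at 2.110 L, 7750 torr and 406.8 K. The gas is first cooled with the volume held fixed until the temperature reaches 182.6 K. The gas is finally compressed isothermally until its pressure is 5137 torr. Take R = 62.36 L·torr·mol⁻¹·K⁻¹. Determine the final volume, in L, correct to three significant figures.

V₃ ≈ 1.43 L

Isochoric, so P/T is constant: V₂ = V₁; P₂ = P₁·(T₂/T₁) = 3479 torr.
Isothermal, so P V is constant: T₃ = T₂; V₃ = V₂·(P₂/P₃) = 1.429 L.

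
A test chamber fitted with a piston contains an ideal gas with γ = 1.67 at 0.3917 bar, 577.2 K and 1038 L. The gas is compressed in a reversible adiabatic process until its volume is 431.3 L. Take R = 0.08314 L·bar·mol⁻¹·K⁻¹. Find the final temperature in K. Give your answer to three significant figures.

T₂ ≈ 1.04e+03 K

Adiabatic (γ = 1.67), T V^(γ−1) and P V^γ constant: T₂ = T₁·(V₁/V₂)^(γ−1) = 1040 K; P₂ = P₁·(V₁/V₂)^γ = 1.698 bar.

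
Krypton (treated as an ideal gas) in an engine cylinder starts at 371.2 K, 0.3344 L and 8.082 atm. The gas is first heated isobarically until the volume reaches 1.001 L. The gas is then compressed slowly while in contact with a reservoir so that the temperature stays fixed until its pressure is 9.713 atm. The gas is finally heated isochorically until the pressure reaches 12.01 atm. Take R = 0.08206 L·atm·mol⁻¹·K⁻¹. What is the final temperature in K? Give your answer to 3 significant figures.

T₄ ≈ 1.37e+03 K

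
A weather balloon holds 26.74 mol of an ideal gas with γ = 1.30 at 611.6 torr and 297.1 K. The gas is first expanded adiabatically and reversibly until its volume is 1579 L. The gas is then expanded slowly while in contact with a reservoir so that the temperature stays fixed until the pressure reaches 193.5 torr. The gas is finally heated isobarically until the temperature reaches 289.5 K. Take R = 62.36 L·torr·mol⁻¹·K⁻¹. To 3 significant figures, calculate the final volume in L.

From PV = nRT: V₁ = nRT₁/P₁ = 810.0 L.
Reversible adiabatic, γ = 1.30: T₂ = T₁·(V₁/V₂)^(γ−1) = 243.2 K; P₂ = P₁·(V₁/V₂)^γ = 256.8 torr.
Isothermal, so P V is constant: T₃ = T₂; V₃ = V₂·(P₂/P₃) = 2096 L.
Isobaric, so V/T is constant: P₄ = P₃; V₄ = V₃·(T₄/T₃) = 2495 L.

V₄ ≈ 2.49e+03 L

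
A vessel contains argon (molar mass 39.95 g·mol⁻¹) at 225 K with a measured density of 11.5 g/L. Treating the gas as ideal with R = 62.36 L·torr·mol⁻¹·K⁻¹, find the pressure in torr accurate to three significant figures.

P ≈ 4.04e+03 torr

ρ = PM/(RT) ⇒ P = ρRT/M = (11.5 × 62.36 × 225.0) / 39.95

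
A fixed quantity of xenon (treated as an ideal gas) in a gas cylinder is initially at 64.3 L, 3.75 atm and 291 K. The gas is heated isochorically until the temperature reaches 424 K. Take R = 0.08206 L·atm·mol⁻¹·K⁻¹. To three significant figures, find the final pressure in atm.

Isochoric, so P/T is constant: V₂ = V₁; P₂ = P₁·(T₂/T₁) = 5.464 atm.

P₂ ≈ 5.46 atm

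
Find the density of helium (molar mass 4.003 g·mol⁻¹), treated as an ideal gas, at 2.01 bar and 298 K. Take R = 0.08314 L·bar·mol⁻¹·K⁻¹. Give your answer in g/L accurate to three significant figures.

ρ ≈ 0.325 g/L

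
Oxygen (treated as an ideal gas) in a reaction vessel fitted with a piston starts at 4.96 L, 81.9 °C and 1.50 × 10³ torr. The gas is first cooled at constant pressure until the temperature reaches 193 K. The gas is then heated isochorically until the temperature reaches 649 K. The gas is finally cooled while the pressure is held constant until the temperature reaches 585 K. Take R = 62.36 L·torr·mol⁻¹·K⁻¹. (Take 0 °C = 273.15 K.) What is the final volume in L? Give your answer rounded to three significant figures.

V₄ ≈ 2.43 L

Convert: T₁ = 355.0 K.
Isobaric, so V/T is constant: P₂ = P₁; V₂ = V₁·(T₂/T₁) = 2.696 L.
Isochoric, so P/T is constant: V₃ = V₂; P₃ = P₂·(T₃/T₂) = 5044 torr.
P constant ⇒ V ∝ T: P₄ = P₃; V₄ = V₃·(T₄/T₃) = 2.430 L.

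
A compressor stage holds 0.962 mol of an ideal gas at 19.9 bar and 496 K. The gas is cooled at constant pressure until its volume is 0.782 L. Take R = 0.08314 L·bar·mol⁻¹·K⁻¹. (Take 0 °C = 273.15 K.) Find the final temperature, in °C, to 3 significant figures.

T₂ ≈ -78.6 °C

From PV = nRT: V₁ = nRT₁/P₁ = 1.993 L.
Isobaric, so V/T is constant: P₂ = P₁; T₂ = T₁·(V₂/V₁) = 194.6 K.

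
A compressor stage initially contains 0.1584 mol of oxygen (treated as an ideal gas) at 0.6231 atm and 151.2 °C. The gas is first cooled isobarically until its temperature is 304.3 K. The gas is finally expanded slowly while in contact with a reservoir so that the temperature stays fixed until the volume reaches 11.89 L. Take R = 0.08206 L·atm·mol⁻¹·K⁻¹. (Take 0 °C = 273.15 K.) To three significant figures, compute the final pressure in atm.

Convert: T₁ = 424.3 K.
From PV = nRT: V₁ = nRT₁/P₁ = 8.852 L.
P constant ⇒ V ∝ T: P₂ = P₁; V₂ = V₁·(T₂/T₁) = 6.348 L.
T constant ⇒ Boyle's law P V = const: T₃ = T₂; P₃ = P₂·(V₂/V₃) = 0.3327 atm.

P₃ ≈ 0.333 atm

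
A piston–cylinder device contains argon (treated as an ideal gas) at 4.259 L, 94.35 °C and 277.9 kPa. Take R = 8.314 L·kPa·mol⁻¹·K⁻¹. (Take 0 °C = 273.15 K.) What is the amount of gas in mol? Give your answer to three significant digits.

n ≈ 0.387 mol

Convert: T = 367.50 K.
PV = nRT ⇒ n = PV/(RT) = (277.9 × 4.259) / (8.314 × 367.50)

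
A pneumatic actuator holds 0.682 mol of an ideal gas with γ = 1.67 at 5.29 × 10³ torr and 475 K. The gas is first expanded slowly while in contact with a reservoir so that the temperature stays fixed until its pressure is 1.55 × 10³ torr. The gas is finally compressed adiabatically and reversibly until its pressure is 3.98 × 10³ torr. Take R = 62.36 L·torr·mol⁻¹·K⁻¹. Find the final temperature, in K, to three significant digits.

T₃ ≈ 693 K

From PV = nRT: V₁ = nRT₁/P₁ = 3.819 L.
Isothermal, so P V is constant: T₂ = T₁; V₂ = V₁·(P₁/P₂) = 13.03 L.
Adiabatic (γ = 1.67), T V^(γ−1) and P V^γ constant: T₃ = T₂·(P₃/P₂)^((γ−1)/γ) = 693.4 K; V₃ = V₂·(P₂/P₃)^(1/γ) = 7.410 L.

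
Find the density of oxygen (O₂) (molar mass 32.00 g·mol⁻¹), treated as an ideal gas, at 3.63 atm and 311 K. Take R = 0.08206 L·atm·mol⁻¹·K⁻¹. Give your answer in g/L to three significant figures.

ρ ≈ 4.55 g/L

ρ = PM/(RT) = (3.63 × 32.00) / (0.08206 × 311.0)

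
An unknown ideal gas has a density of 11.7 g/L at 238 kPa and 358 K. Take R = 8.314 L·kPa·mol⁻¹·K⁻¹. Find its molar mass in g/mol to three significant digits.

M ≈ 146 g/mol

ρ = PM/(RT) ⇒ M = ρRT/P = (11.7 × 8.314 × 358.0) / 238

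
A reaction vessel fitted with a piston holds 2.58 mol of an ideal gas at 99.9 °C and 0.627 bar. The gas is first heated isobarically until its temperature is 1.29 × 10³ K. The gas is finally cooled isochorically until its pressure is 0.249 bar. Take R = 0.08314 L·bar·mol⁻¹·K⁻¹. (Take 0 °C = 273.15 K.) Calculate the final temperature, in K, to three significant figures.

Convert: T₁ = 373.0 K.
From PV = nRT: V₁ = nRT₁/P₁ = 127.6 L.
P constant ⇒ V ∝ T: P₂ = P₁; V₂ = V₁·(T₂/T₁) = 441.3 L.
V constant ⇒ P ∝ T: V₃ = V₂; T₃ = T₂·(P₃/P₂) = 512.3 K.

T₃ ≈ 512 K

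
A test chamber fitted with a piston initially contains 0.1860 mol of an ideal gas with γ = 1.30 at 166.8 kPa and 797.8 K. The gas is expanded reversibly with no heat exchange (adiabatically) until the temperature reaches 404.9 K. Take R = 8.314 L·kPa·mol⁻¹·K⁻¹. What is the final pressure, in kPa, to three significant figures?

From PV = nRT: V₁ = nRT₁/P₁ = 7.396 L.
Reversible adiabatic, γ = 1.30: P₂ = P₁·(T₂/T₁)^(γ/(γ−1)) = 8.827 kPa; V₂ = V₁·(T₁/T₂)^(1/(γ−1)) = 70.93 L.

P₂ ≈ 8.83 kPa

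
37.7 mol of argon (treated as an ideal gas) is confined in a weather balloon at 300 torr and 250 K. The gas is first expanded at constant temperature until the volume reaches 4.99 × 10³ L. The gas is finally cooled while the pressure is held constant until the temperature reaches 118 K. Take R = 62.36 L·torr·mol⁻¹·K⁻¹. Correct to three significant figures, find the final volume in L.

From PV = nRT: V₁ = nRT₁/P₁ = 1959 L.
Isothermal, so P V is constant: T₂ = T₁; P₂ = P₁·(V₁/V₂) = 117.8 torr.
P constant ⇒ V ∝ T: P₃ = P₂; V₃ = V₂·(T₃/T₂) = 2355 L.

V₃ ≈ 2.36e+03 L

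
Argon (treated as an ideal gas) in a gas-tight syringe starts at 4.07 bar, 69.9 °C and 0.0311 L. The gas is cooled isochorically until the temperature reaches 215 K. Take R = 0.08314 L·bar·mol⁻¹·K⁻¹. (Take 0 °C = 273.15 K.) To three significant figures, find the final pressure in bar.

Convert: T₁ = 343.0 K.
V constant ⇒ P ∝ T: V₂ = V₁; P₂ = P₁·(T₂/T₁) = 2.551 bar.

P₂ ≈ 2.55 bar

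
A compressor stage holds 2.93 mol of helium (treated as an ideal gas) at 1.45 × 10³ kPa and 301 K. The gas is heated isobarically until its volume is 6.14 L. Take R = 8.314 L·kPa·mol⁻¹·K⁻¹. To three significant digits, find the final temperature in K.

T₂ ≈ 365 K

From PV = nRT: V₁ = nRT₁/P₁ = 5.057 L.
Isobaric, so V/T is constant: P₂ = P₁; T₂ = T₁·(V₂/V₁) = 365.5 K.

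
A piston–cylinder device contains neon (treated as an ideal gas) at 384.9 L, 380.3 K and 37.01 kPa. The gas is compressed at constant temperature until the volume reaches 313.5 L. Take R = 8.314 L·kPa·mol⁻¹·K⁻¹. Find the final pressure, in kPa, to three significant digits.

Isothermal, so P V is constant: T₂ = T₁; P₂ = P₁·(V₁/V₂) = 45.44 kPa.

P₂ ≈ 45.4 kPa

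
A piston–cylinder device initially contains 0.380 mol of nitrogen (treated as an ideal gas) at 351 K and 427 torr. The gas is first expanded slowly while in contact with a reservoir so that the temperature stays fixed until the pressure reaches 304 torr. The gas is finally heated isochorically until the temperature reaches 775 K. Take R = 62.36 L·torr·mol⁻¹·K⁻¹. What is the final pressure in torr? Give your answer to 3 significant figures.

From PV = nRT: V₁ = nRT₁/P₁ = 19.48 L.
T constant ⇒ Boyle's law P V = const: T₂ = T₁; V₂ = V₁·(P₁/P₂) = 27.36 L.
V constant ⇒ P ∝ T: V₃ = V₂; P₃ = P₂·(T₃/T₂) = 671.2 torr.

P₃ ≈ 671 torr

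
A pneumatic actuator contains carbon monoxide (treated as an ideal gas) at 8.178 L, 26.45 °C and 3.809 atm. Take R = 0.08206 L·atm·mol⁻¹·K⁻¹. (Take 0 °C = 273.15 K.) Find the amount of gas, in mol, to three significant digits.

n ≈ 1.27 mol

Convert: T = 299.60 K.
PV = nRT ⇒ n = PV/(RT) = (3.809 × 8.178) / (0.08206 × 299.60)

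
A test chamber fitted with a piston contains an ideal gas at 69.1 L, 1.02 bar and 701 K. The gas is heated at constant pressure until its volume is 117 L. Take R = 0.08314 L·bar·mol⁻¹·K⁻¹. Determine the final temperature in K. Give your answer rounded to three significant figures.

T₂ ≈ 1.19e+03 K

Isobaric, so V/T is constant: P₂ = P₁; T₂ = T₁·(V₂/V₁) = 1187 K.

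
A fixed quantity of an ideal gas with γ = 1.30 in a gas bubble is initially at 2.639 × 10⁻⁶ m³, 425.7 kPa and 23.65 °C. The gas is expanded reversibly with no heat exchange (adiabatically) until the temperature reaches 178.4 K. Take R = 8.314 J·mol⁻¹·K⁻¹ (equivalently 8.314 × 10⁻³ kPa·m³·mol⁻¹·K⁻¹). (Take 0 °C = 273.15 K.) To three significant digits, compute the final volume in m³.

V₂ ≈ 1.44e-05 m³

Convert: T₁ = 296.8 K.
Adiabatic (γ = 1.30), T V^(γ−1) and P V^γ constant: P₂ = P₁·(T₂/T₁)^(γ/(γ−1)) = 46.90 kPa; V₂ = V₁·(T₁/T₂)^(1/(γ−1)) = 1.440e-05 m³.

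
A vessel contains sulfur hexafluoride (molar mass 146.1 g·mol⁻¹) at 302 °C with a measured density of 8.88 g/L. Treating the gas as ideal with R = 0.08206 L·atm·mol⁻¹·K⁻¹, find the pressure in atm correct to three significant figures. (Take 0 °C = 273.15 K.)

ρ = PM/(RT) ⇒ P = ρRT/M = (8.88 × 0.08206 × 575.1) / 146.1

P ≈ 2.87 atm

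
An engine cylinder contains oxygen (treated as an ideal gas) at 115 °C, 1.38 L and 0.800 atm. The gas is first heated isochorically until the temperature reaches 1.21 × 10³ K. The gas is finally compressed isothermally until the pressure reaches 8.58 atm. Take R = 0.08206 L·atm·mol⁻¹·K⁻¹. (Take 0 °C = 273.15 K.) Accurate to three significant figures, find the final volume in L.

V₃ ≈ 0.401 L

Convert: T₁ = 388.1 K.
V constant ⇒ P ∝ T: V₂ = V₁; P₂ = P₁·(T₂/T₁) = 2.494 atm.
Isothermal, so P V is constant: T₃ = T₂; V₃ = V₂·(P₂/P₃) = 0.4011 L.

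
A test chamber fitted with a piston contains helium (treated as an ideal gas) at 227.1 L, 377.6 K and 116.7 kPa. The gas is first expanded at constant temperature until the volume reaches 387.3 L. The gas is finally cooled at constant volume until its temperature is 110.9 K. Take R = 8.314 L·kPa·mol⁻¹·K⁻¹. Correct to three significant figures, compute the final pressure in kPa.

T constant ⇒ Boyle's law P V = const: T₂ = T₁; P₂ = P₁·(V₁/V₂) = 68.43 kPa.
V constant ⇒ P ∝ T: V₃ = V₂; P₃ = P₂·(T₃/T₂) = 20.10 kPa.

P₃ ≈ 20.1 kPa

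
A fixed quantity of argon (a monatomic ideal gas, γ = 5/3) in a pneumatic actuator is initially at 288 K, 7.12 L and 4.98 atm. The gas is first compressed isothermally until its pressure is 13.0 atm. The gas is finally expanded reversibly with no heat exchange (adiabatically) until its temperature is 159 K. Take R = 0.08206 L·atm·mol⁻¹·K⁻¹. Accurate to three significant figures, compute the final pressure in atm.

P₃ ≈ 2.94 atm

Isothermal, so P V is constant: T₂ = T₁; V₂ = V₁·(P₁/P₂) = 2.728 L.
Adiabatic (γ = 5/3), T V^(γ−1) and P V^γ constant: P₃ = P₂·(T₃/T₂)^(γ/(γ−1)) = 2.944 atm; V₃ = V₂·(T₂/T₃)^(1/(γ−1)) = 6.649 L.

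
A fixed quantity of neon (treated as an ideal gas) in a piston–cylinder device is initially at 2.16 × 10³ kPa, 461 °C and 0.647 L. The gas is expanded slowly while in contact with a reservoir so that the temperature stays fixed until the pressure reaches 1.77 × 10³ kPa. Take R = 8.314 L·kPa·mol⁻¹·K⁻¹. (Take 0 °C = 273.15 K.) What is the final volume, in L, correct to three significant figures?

V₂ ≈ 0.790 L

Convert: T₁ = 734.1 K.
Isothermal, so P V is constant: T₂ = T₁; V₂ = V₁·(P₁/P₂) = 0.7896 L.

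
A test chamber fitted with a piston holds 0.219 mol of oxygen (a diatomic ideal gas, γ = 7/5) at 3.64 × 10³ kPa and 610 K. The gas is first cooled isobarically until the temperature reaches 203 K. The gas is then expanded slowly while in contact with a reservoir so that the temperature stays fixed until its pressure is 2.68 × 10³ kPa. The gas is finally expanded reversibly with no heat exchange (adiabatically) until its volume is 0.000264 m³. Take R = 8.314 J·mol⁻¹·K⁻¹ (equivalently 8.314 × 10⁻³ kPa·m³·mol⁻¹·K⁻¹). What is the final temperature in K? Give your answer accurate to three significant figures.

T₄ ≈ 157 K

From PV = nRT: V₁ = nRT₁/P₁ = 0.0003051 m³.
Isobaric, so V/T is constant: P₂ = P₁; V₂ = V₁·(T₂/T₁) = 0.0001015 m³.
Isothermal, so P V is constant: T₃ = T₂; V₃ = V₂·(P₂/P₃) = 0.0001379 m³.
Adiabatic (γ = 7/5), T V^(γ−1) and P V^γ constant: T₄ = T₃·(V₃/V₄)^(γ−1) = 156.6 K; P₄ = P₃·(V₃/V₄)^γ = 1080 kPa.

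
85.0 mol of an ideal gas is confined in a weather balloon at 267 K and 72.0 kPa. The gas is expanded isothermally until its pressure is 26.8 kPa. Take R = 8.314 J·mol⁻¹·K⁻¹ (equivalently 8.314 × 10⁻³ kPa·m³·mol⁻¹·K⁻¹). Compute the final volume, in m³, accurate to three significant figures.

From PV = nRT: V₁ = nRT₁/P₁ = 2.621 m³.
T constant ⇒ Boyle's law P V = const: T₂ = T₁; V₂ = V₁·(P₁/P₂) = 7.041 m³.

V₂ ≈ 7.04 m³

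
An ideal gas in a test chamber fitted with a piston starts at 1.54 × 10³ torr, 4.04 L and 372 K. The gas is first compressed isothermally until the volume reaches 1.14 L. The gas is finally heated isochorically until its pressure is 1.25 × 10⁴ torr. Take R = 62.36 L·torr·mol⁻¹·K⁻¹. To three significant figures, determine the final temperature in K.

T constant ⇒ Boyle's law P V = const: T₂ = T₁; P₂ = P₁·(V₁/V₂) = 5458 torr.
V constant ⇒ P ∝ T: V₃ = V₂; T₃ = T₂·(P₃/P₂) = 852.0 K.

T₃ ≈ 852 K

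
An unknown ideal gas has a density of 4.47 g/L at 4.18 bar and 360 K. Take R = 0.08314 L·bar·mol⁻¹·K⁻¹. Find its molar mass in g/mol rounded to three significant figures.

M ≈ 32.0 g/mol

ρ = PM/(RT) ⇒ M = ρRT/P = (4.47 × 0.08314 × 360.0) / 4.18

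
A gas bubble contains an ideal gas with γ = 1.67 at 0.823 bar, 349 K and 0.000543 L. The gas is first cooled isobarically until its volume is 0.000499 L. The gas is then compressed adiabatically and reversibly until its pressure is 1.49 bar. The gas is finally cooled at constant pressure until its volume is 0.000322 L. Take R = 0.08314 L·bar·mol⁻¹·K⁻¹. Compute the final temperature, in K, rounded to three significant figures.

Isobaric, so V/T is constant: P₂ = P₁; T₂ = T₁·(V₂/V₁) = 320.7 K.
Adiabatic (γ = 1.67), T V^(γ−1) and P V^γ constant: T₃ = T₂·(P₃/P₂)^((γ−1)/γ) = 407.0 K; V₃ = V₂·(P₂/P₃)^(1/γ) = 0.0003497 L.
P constant ⇒ V ∝ T: P₄ = P₃; T₄ = T₃·(V₄/V₃) = 374.7 K.

T₄ ≈ 375 K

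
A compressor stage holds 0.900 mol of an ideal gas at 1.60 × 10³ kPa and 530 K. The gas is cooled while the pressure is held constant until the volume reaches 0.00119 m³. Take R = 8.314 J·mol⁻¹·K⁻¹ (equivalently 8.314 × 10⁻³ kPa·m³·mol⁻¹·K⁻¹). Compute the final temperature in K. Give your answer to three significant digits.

T₂ ≈ 254 K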